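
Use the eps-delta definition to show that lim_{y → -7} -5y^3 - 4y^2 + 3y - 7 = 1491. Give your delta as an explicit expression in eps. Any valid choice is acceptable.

delta = min(1, eps/782)

Suppose eps > 0. We want delta > 0 such that 0 < |y + 7| < delta implies |(-5y^3 - 4y^2 + 3y - 7) − 1491| < eps.
(-5y^3 - 4y^2 + 3y - 7) − 1491 = -5y^3 - 4y^2 + 3y - 1498 = (y + 7)(-5y^2 + 31y - 214).
So |(-5y^3 - 4y^2 + 3y - 7) − 1491| = |y + 7|·|-5y^2 + 31y - 214|.
Assume first that |y + 7| < 1, so |y| < 8. Then |-5y^2 + 31y - 214| ≤ 5·8^2 + 31·8 + 214 = 782.
Hence |(-5y^3 - 4y^2 + 3y - 7) − 1491| ≤ 782|y + 7| < eps provided |y + 7| < eps/782.
Choosing delta = min(1, eps/782) ensures both conditions, hence |(-5y^3 - 4y^2 + 3y - 7) − 1491| < eps.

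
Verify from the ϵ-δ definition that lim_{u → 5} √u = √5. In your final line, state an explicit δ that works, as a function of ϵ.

δ = min(5, √5·ϵ)

Let ϵ > 0. We want δ > 0 such that 0 < |u − 5| < δ implies |√u − √5| < ϵ.
Rationalise: √u − √5 = (u − 5)/(√u + √5), so |√u − √5| = |u − 5|/(√u + √5).
Restrict δ ≤ 5 so that |u − 5| < 5 forces u > 0, and then √u + √5 > √5.
Hence |√u − √5| < |u − 5|/√5, which is < ϵ once |u − 5| < √5·ϵ.
Take δ = min(5, √5·ϵ). If 0 < |u − 5| < δ then u > 0 and |√u − √5| < |u − 5|/√5 < ϵ.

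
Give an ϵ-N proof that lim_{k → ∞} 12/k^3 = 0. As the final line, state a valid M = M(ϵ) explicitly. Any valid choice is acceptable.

M = (12/ϵ)^{1/3}

Fix ϵ > 0. For k ≥ 1, |12/k^3 − 0| = 12/k^3.
12/k^3 < ϵ ⇔ k^3 > 12/ϵ ⇔ k > (12/ϵ)^{1/3}.
Take M = (12/ϵ)^{1/3}. Then k > M implies 12/k^3 < ϵ.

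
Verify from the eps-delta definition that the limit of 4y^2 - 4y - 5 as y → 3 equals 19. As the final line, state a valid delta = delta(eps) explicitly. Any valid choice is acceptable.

delta = min(1, eps/24)

Let eps > 0. We want delta > 0 such that 0 < |y − 3| < delta implies |(4y^2 - 4y - 5) − 19| < eps.
(4y^2 - 4y - 5) − 19 = 4y^2 - 4y - 24 = (y − 3)(4y + 8).
So |(4y^2 - 4y - 5) − 19| = |y − 3|·|4y + 8|.
Assume first that |y − 3| < 1, so |y| < 4. Then |4y + 8| ≤ 4·4 + 8 = 24.
Hence |(4y^2 - 4y - 5) − 19| ≤ 24|y − 3| < eps provided |y − 3| < eps/24.
Take delta = min(1, eps/24). Then 0 < |y − 3| < delta gives both |y − 3| < 1 and |y − 3| < eps/24, so |(4y^2 - 4y - 5) − 19| < eps.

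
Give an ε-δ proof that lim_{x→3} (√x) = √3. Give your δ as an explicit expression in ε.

δ = min(3, √3·ε)

Let ε > 0. We want δ > 0 such that 0 < |x − 3| < δ implies |√x − √3| < ε.
Rationalise: √x − √3 = (x − 3)/(√x + √3), so |√x − √3| = |x − 3|/(√x + √3).
Restrict δ ≤ 3 so that |x − 3| < 3 forces x > 0, and then √x + √3 > √3.
Hence |√x − √3| < |x − 3|/√3, which is < ε once |x − 3| < √3·ε.
Take δ = min(3, √3·ε). If 0 < |x − 3| < δ then x > 0 and |√x − √3| < |x − 3|/√3 < ε.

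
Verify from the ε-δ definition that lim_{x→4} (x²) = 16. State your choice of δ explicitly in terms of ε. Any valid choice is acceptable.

Fix ε > 0. We seek δ > 0 with 0 < |x − 4| < δ ⇒ |x² − 16| < ε.
Factor: x² − 16 = (x − 4)(x + 4), so |x² − 16| = |x − 4|·|x + 4|.
Impose δ ≤ 1 so that |x| < 5; then |x + 4| ≤ 9.
Hence |x² − 16| ≤ 9|x − 4|, which is < ε once |x − 4| < ε/9.
Take δ = min(1, ε/9). If 0 < |x − 4| < δ then both bounds hold and |x² − 16| ≤ 9|x − 4| < 9·(ε/9) = ε.

δ = min(1, ε/9)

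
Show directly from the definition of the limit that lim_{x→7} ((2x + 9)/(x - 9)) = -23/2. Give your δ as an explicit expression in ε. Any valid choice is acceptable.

Let ε > 0. We want δ > 0 with 0 < |x − 7| < δ ⇒ |(2x + 9)/(x - 9) + 23/2| < ε.
Combining over a common denominator, (2x + 9)/(x - 9) + 23/2 = [(2x + 9)·(-2) − 23·(x - 9)] / [(-2)·(x - 9)] = -27(x − 7) / ((-2)(x - 9)).
So |(2x + 9)/(x - 9) + 23/2| = 27|x − 7| / (2·|x − 9|).
Restrict δ ≤ 1. Then |x − 7| < 1 gives |x − 9| = |(x − 7) + (-2)| ≥ 2 − 1 = 1.
Hence |(2x + 9)/(x - 9) + 23/2| < 27|x − 7|/(2·1) = (27/2)|x − 7|, which is < ε once |x − 7| < (2/27)ε.
Take δ = min(1, (2/27)ε). Then 0 < |x − 7| < δ forces both bounds, so |(2x + 9)/(x - 9) + 23/2| < ε.

δ = min(1, (2/27)ε)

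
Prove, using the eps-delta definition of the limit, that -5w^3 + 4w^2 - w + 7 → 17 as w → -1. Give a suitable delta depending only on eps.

Suppose eps > 0. We want delta > 0 such that 0 < |w + 1| < delta implies |(-5w^3 + 4w^2 - w + 7) − 17| < eps.
(-5w^3 + 4w^2 - w + 7) − 17 = -5w^3 + 4w^2 - w - 10 = (w + 1)(-5w^2 + 9w - 10).
So |(-5w^3 + 4w^2 - w + 7) − 17| = |w + 1|·|-5w^2 + 9w - 10|.
Assume first that |w + 1| < 1, so |w| < 2. Then |-5w^2 + 9w - 10| ≤ 5·2^2 + 9·2 + 10 = 48.
Hence |(-5w^3 + 4w^2 - w + 7) − 17| ≤ 48|w + 1| < eps provided |w + 1| < eps/48.
Take delta = min(1, eps/48). Then 0 < |w + 1| < delta gives both |w + 1| < 1 and |w + 1| < eps/48, so |(-5w^3 + 4w^2 - w + 7) − 17| < eps.

delta = min(1, eps/48)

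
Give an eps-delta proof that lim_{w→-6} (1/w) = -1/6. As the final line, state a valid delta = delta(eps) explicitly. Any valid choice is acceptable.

delta = min(3, 18eps)

Let eps > 0. We seek delta > 0 such that 0 < |w + 6| < delta implies |1/w + 1/6| < eps.
|1/w + 1/6| = |-6 − w|/(6·|w|) = |w + 6|/(6|w|).
Require delta ≤ 3 so that |w| > 6 − 3 = 3, hence 6|w| > 18.
Then |1/w + 1/6| < |w + 6|/18, which is < eps when |w + 6| < 18eps.
Take delta = min(3, 18eps). Then 0 < |w + 6| < delta gives both |w + 6| < 3 and |w + 6| < 18eps, so |1/w + 1/6| < eps.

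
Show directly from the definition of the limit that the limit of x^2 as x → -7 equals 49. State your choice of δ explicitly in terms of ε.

δ = min(1, ε/15)

Let ε > 0 be given. We seek δ > 0 with 0 < |x + 7| < δ ⇒ |x^2 − 49| < ε.
Factor: x^2 − 49 = (x + 7)(x - 7), so |x^2 − 49| = |x + 7|·|x - 7|.
Restrict δ ≤ 1. Then |x + 7| < 1 gives |x| < 8, so by the triangle inequality |x - 7| ≤ 8 + 7 = 15.
Hence |x^2 − 49| ≤ 15|x + 7|, which is < ε once |x + 7| < ε/15.
Take δ = min(1, ε/15). If 0 < |x + 7| < δ then both bounds hold and |x^2 − 49| ≤ 15|x + 7| < 15·(ε/15) = ε.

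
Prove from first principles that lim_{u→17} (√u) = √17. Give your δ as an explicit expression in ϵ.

δ = min(17, √17·ϵ)

Suppose ϵ > 0. We want δ > 0 such that 0 < |u − 17| < δ implies |√u − √17| < ϵ.
Rationalise: √u − √17 = (u − 17)/(√u + √17), so |√u − √17| = |u − 17|/(√u + √17).
Restrict δ ≤ 17 so that |u − 17| < 17 forces u > 0, and then √u + √17 > √17.
Hence |√u − √17| < |u − 17|/√17, which is < ϵ once |u − 17| < √17·ϵ.
Take δ = min(17, √17·ϵ). If 0 < |u − 17| < δ then u > 0 and |√u − √17| < |u − 17|/√17 < ϵ.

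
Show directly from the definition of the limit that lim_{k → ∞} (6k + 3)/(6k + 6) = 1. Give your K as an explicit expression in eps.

K = (1/2)/eps

Let eps > 0 be given. For k ≥ 1, |(6k + 3)/(6k + 6) − 1| = |-18|/(6(6k + 6)) = 18/(6(6k + 6)).
Since 6k + 6 ≥ 6k for k ≥ 1, this is ≤ 18/(6·6k) = (1/2)/k.
So |(6k + 3)/(6k + 6) − 1| < eps whenever k > (1/2)/eps.
Take K = (1/2)/eps. If k > K then |(6k + 3)/(6k + 6) − 1| ≤ (1/2)/k < eps.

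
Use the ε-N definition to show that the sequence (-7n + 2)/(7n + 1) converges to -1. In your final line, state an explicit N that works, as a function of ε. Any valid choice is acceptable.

Suppose ε > 0. For n ≥ 1, |(-7n + 2)/(7n + 1) + 1| = |21|/(7(7n + 1)) = 21/(7(7n + 1)).
Since 7n + 1 ≥ 7n for n ≥ 1, this is ≤ 21/(7·7n) = (3/7)/n.
So |(-7n + 2)/(7n + 1) + 1| < ε whenever n > (3/7)/ε.
Take N = (3/7)/ε. If n > N then |(-7n + 2)/(7n + 1) + 1| ≤ (3/7)/n < ε.

N = (3/7)/ε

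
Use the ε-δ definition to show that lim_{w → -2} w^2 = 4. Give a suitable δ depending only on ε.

Let ε > 0 be given. We seek δ > 0 with 0 < |w + 2| < δ ⇒ |w^2 − 4| < ε.
Factor: w^2 − 4 = (w + 2)(w - 2), so |w^2 − 4| = |w + 2|·|w - 2|.
Impose δ ≤ 1 so that |w| < 3; then |w - 2| ≤ 5.
Hence |w^2 − 4| ≤ 5|w + 2|, which is < ε once |w + 2| < ε/5.
Take δ = min(1, ε/5). If 0 < |w + 2| < δ then both bounds hold and |w^2 − 4| ≤ 5|w + 2| < 5·(ε/5) = ε.

δ = min(1, ε/5)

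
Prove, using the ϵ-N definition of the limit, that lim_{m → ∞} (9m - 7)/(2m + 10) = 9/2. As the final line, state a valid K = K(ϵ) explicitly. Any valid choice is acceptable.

K = 26/ϵ

Let ϵ > 0 be given. For m ≥ 1, |(9m - 7)/(2m + 10) − (9/2)| = |-104|/(2(2m + 10)) = 104/(2(2m + 10)).
Since 2m + 10 ≥ 2m for m ≥ 1, this is ≤ 104/(2·2m) = 26/m.
So |(9m - 7)/(2m + 10) − (9/2)| < ϵ whenever m > 26/ϵ.
Take K = 26/ϵ. If m > K then |(9m - 7)/(2m + 10) − (9/2)| ≤ 26/m < ϵ.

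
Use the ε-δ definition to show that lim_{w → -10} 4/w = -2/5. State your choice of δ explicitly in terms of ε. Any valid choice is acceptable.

δ = min(5, (25/2)ε)

Fix ε > 0. We seek δ > 0 such that 0 < |w + 10| < δ implies |4/w + 2/5| < ε.
|4/w + 2/5| = 4·|-10 − w|/(10·|w|) = 4|w + 10|/(10|w|).
Require δ ≤ 5 so that |w| > 10 − 5 = 5, hence 10|w| > 50.
Then |4/w + 2/5| < 4|w + 10|/50, which is < ε when |w + 10| < (25/2)ε.
Take δ = min(5, (25/2)ε). Then 0 < |w + 10| < δ gives both |w + 10| < 5 and |w + 10| < (25/2)ε, so |4/w + 2/5| < ε.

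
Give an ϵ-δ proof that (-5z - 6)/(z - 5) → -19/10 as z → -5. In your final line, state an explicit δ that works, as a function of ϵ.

δ = min(5, (50/31)ϵ)

Suppose ϵ > 0. We want δ > 0 with 0 < |z + 5| < δ ⇒ |(-5z - 6)/(z - 5) + 19/10| < ϵ.
Combining over a common denominator, (-5z - 6)/(z - 5) + 19/10 = [(-5z - 6)·(-10) − 19·(z - 5)] / [(-10)·(z - 5)] = 31(z + 5) / ((-10)(z - 5)).
So |(-5z - 6)/(z - 5) + 19/10| = 31|z + 5| / (10·|z − 5|).
Require δ ≤ 5, so |z − 5| ≥ |-10| − |z + 5| > 10 − 5 = 5.
Hence |(-5z - 6)/(z - 5) + 19/10| < 31|z + 5|/(10·5) = (31/50)|z + 5|, which is < ϵ once |z + 5| < (50/31)ϵ.
Take δ = min(5, (50/31)ϵ). Then 0 < |z + 5| < δ forces both bounds, so |(-5z - 6)/(z - 5) + 19/10| < ϵ.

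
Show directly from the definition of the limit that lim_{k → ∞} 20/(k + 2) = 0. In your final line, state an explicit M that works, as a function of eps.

M = 20/eps

Let eps > 0. For k ≥ 1, |20/(k + 2) − 0| = 20/(k + 2) ≤ 20/k.
We need 20/k < eps, i.e. k > 20/eps.
Take M = 20/eps. If k > M then |20/(k + 2)| ≤ 20/k < eps.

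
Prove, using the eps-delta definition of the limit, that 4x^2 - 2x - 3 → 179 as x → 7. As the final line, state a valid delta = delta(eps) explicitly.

delta = min(1, eps/58)

Fix eps > 0. We want delta > 0 such that 0 < |x − 7| < delta implies |(4x^2 - 2x - 3) − 179| < eps.
(4x^2 - 2x - 3) − 179 = 4x^2 - 2x - 182 = (x − 7)(4x + 26).
So |(4x^2 - 2x - 3) − 179| = |x − 7|·|4x + 26|.
Require delta ≤ 1. Then |x − 7| < 1 gives |x| < 8, and by the triangle inequality |4x + 26| ≤ 4·8 + 26 = 58.
Hence |(4x^2 - 2x - 3) − 179| ≤ 58|x − 7| < eps provided |x − 7| < eps/58.
Choosing delta = min(1, eps/58) ensures both conditions, hence |(4x^2 - 2x - 3) − 179| < eps.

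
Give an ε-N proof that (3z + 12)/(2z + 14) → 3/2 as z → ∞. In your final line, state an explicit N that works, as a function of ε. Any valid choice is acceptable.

N = (9/2)/ε

Suppose ε > 0. We seek N > 0 such that z > N implies |(3z + 12)/(2z + 14) − (3/2)| < ε.
(3z + 12)/(2z + 14) − (3/2) = (2(3z + 12) − 3(2z + 14)) / (2(2z + 14)) = -18/(2(2z + 14)).
For z > 0 we have 2z + 14 > 2z, so |(3z + 12)/(2z + 14) − (3/2)| = 18/(2(2z + 14)) < 18/(2·2z) = (9/2)/z.
Thus |(3z + 12)/(2z + 14) − (3/2)| < ε whenever z > (9/2)/ε.
Take N = (9/2)/ε. If z > N then |(3z + 12)/(2z + 14) − (3/2)| < (9/2)/z < ε.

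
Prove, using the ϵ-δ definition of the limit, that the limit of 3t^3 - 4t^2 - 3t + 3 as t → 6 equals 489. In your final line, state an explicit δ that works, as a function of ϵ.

δ = min(2, ϵ/385)

Fix ϵ > 0. We want δ > 0 such that 0 < |t − 6| < δ implies |(3t^3 - 4t^2 - 3t + 3) − 489| < ϵ.
(3t^3 - 4t^2 - 3t + 3) − 489 = 3t^3 - 4t^2 - 3t - 486 = (t − 6)(3t^2 + 14t + 81).
So |(3t^3 - 4t^2 - 3t + 3) − 489| = |t − 6|·|3t^2 + 14t + 81|.
Require δ ≤ 2. Then |t − 6| < 2 gives |t| < 8, and by the triangle inequality |3t^2 + 14t + 81| ≤ 3·8^2 + 14·8 + 81 = 385.
Hence |(3t^3 - 4t^2 - 3t + 3) − 489| ≤ 385|t − 6| < ϵ provided |t − 6| < ϵ/385.
Choosing δ = min(2, ϵ/385) ensures both conditions, hence |(3t^3 - 4t^2 - 3t + 3) − 489| < ϵ.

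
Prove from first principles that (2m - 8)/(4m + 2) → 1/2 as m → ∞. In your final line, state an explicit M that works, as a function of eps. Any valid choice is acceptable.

Suppose eps > 0. For m ≥ 1, |(2m - 8)/(4m + 2) − (1/2)| = |-36|/(4(4m + 2)) = 36/(4(4m + 2)).
Since 4m + 2 ≥ 4m for m ≥ 1, this is ≤ 36/(4·4m) = (9/4)/m.
So |(2m - 8)/(4m + 2) − (1/2)| < eps whenever m > (9/4)/eps.
Take M = (9/4)/eps. If m > M then |(2m - 8)/(4m + 2) − (1/2)| ≤ (9/4)/m < eps.

M = (9/4)/eps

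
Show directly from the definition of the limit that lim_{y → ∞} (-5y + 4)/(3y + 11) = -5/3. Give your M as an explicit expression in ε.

M = (67/9)/ε

Suppose ε > 0. We seek M > 0 such that y > M implies |(-5y + 4)/(3y + 11) + 5/3| < ε.
(-5y + 4)/(3y + 11) + 5/3 = (3(-5y + 4) − (-5)(3y + 11)) / (3(3y + 11)) = 67/(3(3y + 11)).
For y > 0 we have 3y + 11 > 3y, so |(-5y + 4)/(3y + 11) + 5/3| = 67/(3(3y + 11)) < 67/(3·3y) = (67/9)/y.
Thus |(-5y + 4)/(3y + 11) + 5/3| < ε whenever y > (67/9)/ε.
Take M = (67/9)/ε. If y > M then |(-5y + 4)/(3y + 11) + 5/3| < (67/9)/y < ε.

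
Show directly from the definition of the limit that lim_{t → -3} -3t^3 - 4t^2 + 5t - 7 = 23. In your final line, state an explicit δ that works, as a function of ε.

Fix ε > 0. We want δ > 0 such that 0 < |t + 3| < δ implies |(-3t^3 - 4t^2 + 5t - 7) − 23| < ε.
(-3t^3 - 4t^2 + 5t - 7) − 23 = -3t^3 - 4t^2 + 5t - 30 = (t + 3)(-3t^2 + 5t - 10).
So |(-3t^3 - 4t^2 + 5t - 7) − 23| = |t + 3|·|-3t^2 + 5t - 10|.
Assume first that |t + 3| < 1, so |t| < 4. Then |-3t^2 + 5t - 10| ≤ 3·4^2 + 5·4 + 10 = 78.
Hence |(-3t^3 - 4t^2 + 5t - 7) − 23| ≤ 78|t + 3| < ε provided |t + 3| < ε/78.
Choosing δ = min(1, ε/78) ensures both conditions, hence |(-3t^3 - 4t^2 + 5t - 7) − 23| < ε.

δ = min(1, ε/78)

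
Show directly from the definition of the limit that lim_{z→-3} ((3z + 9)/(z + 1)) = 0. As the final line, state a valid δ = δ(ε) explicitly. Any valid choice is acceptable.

Let ε > 0. We want δ > 0 with 0 < |z + 3| < δ ⇒ |(3z + 9)/(z + 1) − 0| < ε.
Combining over a common denominator, (3z + 9)/(z + 1) − 0 = [(3z + 9)·(-2) − 0·(z + 1)] / [(-2)·(z + 1)] = -6(z + 3) / ((-2)(z + 1)).
So |(3z + 9)/(z + 1) − 0| = 6|z + 3| / (2·|z + 1|).
Require δ ≤ 1, so |z + 1| ≥ |-2| − |z + 3| > 2 − 1 = 1.
Hence |(3z + 9)/(z + 1) − 0| < 6|z + 3|/(2·1) = 3|z + 3|, which is < ε once |z + 3| < (1/3)ε.
Take δ = min(1, (1/3)ε). Then 0 < |z + 3| < δ forces both bounds, so |(3z + 9)/(z + 1) − 0| < ε.

δ = min(1, (1/3)ε)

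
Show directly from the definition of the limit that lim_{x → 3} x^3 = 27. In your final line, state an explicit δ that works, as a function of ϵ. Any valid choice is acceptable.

δ = min(2, ϵ/49)

Suppose ϵ > 0. We seek δ > 0 with 0 < |x − 3| < δ ⇒ |x^3 − 27| < ϵ.
Factor: x^3 − 27 = (x − 3)(x^2 + 3x + 9), so |x^3 − 27| = |x − 3|·|x^2 + 3x + 9|.
Restrict δ ≤ 2. Then |x − 3| < 2 gives |x| < 5, so by the triangle inequality |x^2 + 3x + 9| ≤ 5^2 + 3·5 + 9 = 49.
Hence |x^3 − 27| ≤ 49|x − 3|, which is < ϵ once |x − 3| < ϵ/49.
Take δ = min(2, ϵ/49). If 0 < |x − 3| < δ then both bounds hold and |x^3 − 27| ≤ 49|x − 3| < 49·(ϵ/49) = ϵ.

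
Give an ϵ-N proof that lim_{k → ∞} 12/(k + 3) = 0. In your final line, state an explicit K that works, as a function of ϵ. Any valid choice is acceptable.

Let ϵ > 0 be given. For k ≥ 1, |12/(k + 3) − 0| = 12/(k + 3) ≤ 12/k.
We need 12/k < ϵ, i.e. k > 12/ϵ.
Take K = 12/ϵ. If k > K then |12/(k + 3)| ≤ 12/k < ϵ.

K = 12/ϵ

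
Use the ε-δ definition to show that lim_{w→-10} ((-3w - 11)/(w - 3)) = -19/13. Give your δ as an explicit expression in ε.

δ = min(13/2, (169/40)ε)

Fix ε > 0. We want δ > 0 with 0 < |w + 10| < δ ⇒ |(-3w - 11)/(w - 3) + 19/13| < ε.
Combining over a common denominator, (-3w - 11)/(w - 3) + 19/13 = [(-3w - 11)·(-13) − 19·(w - 3)] / [(-13)·(w - 3)] = 20(w + 10) / ((-13)(w - 3)).
So |(-3w - 11)/(w - 3) + 19/13| = 20|w + 10| / (13·|w − 3|).
Require δ ≤ 13/2, so |w − 3| ≥ |-13| − |w + 10| > 13 − 13/2 = 13/2.
Hence |(-3w - 11)/(w - 3) + 19/13| < 20|w + 10|/(13·(13/2)) = (40/169)|w + 10|, which is < ε once |w + 10| < (169/40)ε.
Take δ = min(13/2, (169/40)ε). Then 0 < |w + 10| < δ forces both bounds, so |(-3w - 11)/(w - 3) + 19/13| < ε.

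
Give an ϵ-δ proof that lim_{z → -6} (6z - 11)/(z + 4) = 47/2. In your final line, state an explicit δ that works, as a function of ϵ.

δ = min(1, (2/35)ϵ)

Suppose ϵ > 0. We want δ > 0 with 0 < |z + 6| < δ ⇒ |(6z - 11)/(z + 4) − (47/2)| < ϵ.
Combining over a common denominator, (6z - 11)/(z + 4) − (47/2) = [(6z - 11)·(-2) − (-47)·(z + 4)] / [(-2)·(z + 4)] = 35(z + 6) / ((-2)(z + 4)).
So |(6z - 11)/(z + 4) − (47/2)| = 35|z + 6| / (2·|z + 4|).
Require δ ≤ 1, so |z + 4| ≥ |-2| − |z + 6| > 2 − 1 = 1.
Hence |(6z - 11)/(z + 4) − (47/2)| < 35|z + 6|/(2·1) = (35/2)|z + 6|, which is < ϵ once |z + 6| < (2/35)ϵ.
Take δ = min(1, (2/35)ϵ). Then 0 < |z + 6| < δ forces both bounds, so |(6z - 11)/(z + 4) − (47/2)| < ϵ.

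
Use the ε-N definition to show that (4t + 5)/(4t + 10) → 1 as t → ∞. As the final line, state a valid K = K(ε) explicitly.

Let ε > 0. We seek K > 0 such that t > K implies |(4t + 5)/(4t + 10) − 1| < ε.
(4t + 5)/(4t + 10) − 1 = (4(4t + 5) − 4(4t + 10)) / (4(4t + 10)) = -20/(4(4t + 10)).
For t > 0 we have 4t + 10 > 4t, so |(4t + 5)/(4t + 10) − 1| = 20/(4(4t + 10)) < 20/(4·4t) = (5/4)/t.
Thus |(4t + 5)/(4t + 10) − 1| < ε whenever t > (5/4)/ε.
Take K = (5/4)/ε. If t > K then |(4t + 5)/(4t + 10) − 1| < (5/4)/t < ε.

K = (5/4)/ε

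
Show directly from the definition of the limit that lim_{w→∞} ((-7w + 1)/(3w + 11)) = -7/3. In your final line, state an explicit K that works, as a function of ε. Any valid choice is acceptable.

Let ε > 0 be given. We seek K > 0 such that w > K implies |(-7w + 1)/(3w + 11) + 7/3| < ε.
(-7w + 1)/(3w + 11) + 7/3 = (3(-7w + 1) − (-7)(3w + 11)) / (3(3w + 11)) = 80/(3(3w + 11)).
For w > 0 we have 3w + 11 > 3w, so |(-7w + 1)/(3w + 11) + 7/3| = 80/(3(3w + 11)) < 80/(3·3w) = (80/9)/w.
Thus |(-7w + 1)/(3w + 11) + 7/3| < ε whenever w > (80/9)/ε.
Take K = (80/9)/ε. If w > K then |(-7w + 1)/(3w + 11) + 7/3| < (80/9)/w < ε.

K = (80/9)/ε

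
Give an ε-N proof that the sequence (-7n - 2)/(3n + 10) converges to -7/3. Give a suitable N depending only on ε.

Suppose ε > 0. For n ≥ 1, |(-7n - 2)/(3n + 10) + 7/3| = |64|/(3(3n + 10)) = 64/(3(3n + 10)).
Since 3n + 10 ≥ 3n for n ≥ 1, this is ≤ 64/(3·3n) = (64/9)/n.
So |(-7n - 2)/(3n + 10) + 7/3| < ε whenever n > (64/9)/ε.
Take N = (64/9)/ε. If n > N then |(-7n - 2)/(3n + 10) + 7/3| ≤ (64/9)/n < ε.

N = (64/9)/ε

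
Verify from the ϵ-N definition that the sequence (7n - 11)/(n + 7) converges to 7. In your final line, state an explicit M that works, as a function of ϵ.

Fix ϵ > 0. For n ≥ 1, |(7n - 11)/(n + 7) − 7| = |-60|/((n + 7)) = 60/((n + 7)).
Since n + 7 ≥ n for n ≥ 1, this is ≤ 60/(n) = 60/n.
So |(7n - 11)/(n + 7) − 7| < ϵ whenever n > 60/ϵ.
Take M = 60/ϵ. If n > M then |(7n - 11)/(n + 7) − 7| ≤ 60/n < ϵ.

M = 60/ϵ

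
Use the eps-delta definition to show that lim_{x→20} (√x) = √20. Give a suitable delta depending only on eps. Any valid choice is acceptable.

Fix eps > 0. We want delta > 0 such that 0 < |x − 20| < delta implies |√x − √20| < eps.
Multiplying by the conjugate, |√x − √20| = |x − 20|/(√x + √20).
Restrict delta ≤ 20 so that |x − 20| < 20 forces x > 0, and then √x + √20 > √20.
Hence |√x − √20| < |x − 20|/√20, which is < eps once |x − 20| < √20·eps.
Take delta = min(20, √20·eps). If 0 < |x − 20| < delta then x > 0 and |√x − √20| < |x − 20|/√20 < eps.

delta = min(20, √20·eps)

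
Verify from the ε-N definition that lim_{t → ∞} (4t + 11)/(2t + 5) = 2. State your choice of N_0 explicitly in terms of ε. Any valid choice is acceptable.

N_0 = (1/2)/ε

Let ε > 0 be given. We seek N_0 > 0 such that t > N_0 implies |(4t + 11)/(2t + 5) − 2| < ε.
(4t + 11)/(2t + 5) − 2 = (2(4t + 11) − 4(2t + 5)) / (2(2t + 5)) = 2/(2(2t + 5)).
For t > 0 we have 2t + 5 > 2t, so |(4t + 11)/(2t + 5) − 2| = 2/(2(2t + 5)) < 2/(2·2t) = (1/2)/t.
Thus |(4t + 11)/(2t + 5) − 2| < ε whenever t > (1/2)/ε.
Take N_0 = (1/2)/ε. If t > N_0 then |(4t + 11)/(2t + 5) − 2| < (1/2)/t < ε.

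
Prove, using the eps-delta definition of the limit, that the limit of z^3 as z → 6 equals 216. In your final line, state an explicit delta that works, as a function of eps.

delta = min(1, eps/127)

Fix eps > 0. We seek delta > 0 with 0 < |z − 6| < delta ⇒ |z^3 − 216| < eps.
Factor: z^3 − 216 = (z − 6)(z^2 + 6z + 36), so |z^3 − 216| = |z − 6|·|z^2 + 6z + 36|.
Impose delta ≤ 1 so that |z| < 7; then |z^2 + 6z + 36| ≤ 127.
Hence |z^3 − 216| ≤ 127|z − 6|, which is < eps once |z − 6| < eps/127.
Take delta = min(1, eps/127). If 0 < |z − 6| < delta then both bounds hold and |z^3 − 216| ≤ 127|z − 6| < 127·(eps/127) = eps.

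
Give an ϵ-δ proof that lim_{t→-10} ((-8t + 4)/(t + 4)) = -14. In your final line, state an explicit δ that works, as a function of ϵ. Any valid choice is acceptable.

δ = min(3, (1/2)ϵ)

Let ϵ > 0. We want δ > 0 with 0 < |t + 10| < δ ⇒ |(-8t + 4)/(t + 4) + 14| < ϵ.
Combining over a common denominator, (-8t + 4)/(t + 4) + 14 = [(-8t + 4)·(-6) − 84·(t + 4)] / [(-6)·(t + 4)] = -36(t + 10) / ((-6)(t + 4)).
So |(-8t + 4)/(t + 4) + 14| = 36|t + 10| / (6·|t + 4|).
Restrict δ ≤ 3. Then |t + 10| < 3 gives |t + 4| = |(t + 10) + (-6)| ≥ 6 − 3 = 3.
Hence |(-8t + 4)/(t + 4) + 14| < 36|t + 10|/(6·3) = 2|t + 10|, which is < ϵ once |t + 10| < (1/2)ϵ.
Take δ = min(3, (1/2)ϵ). Then 0 < |t + 10| < δ forces both bounds, so |(-8t + 4)/(t + 4) + 14| < ϵ.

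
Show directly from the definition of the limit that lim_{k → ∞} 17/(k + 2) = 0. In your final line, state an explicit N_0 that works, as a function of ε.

Suppose ε > 0. For k ≥ 1, |17/(k + 2) − 0| = 17/(k + 2) ≤ 17/k.
We need 17/k < ε, i.e. k > 17/ε.
Take N_0 = 17/ε. If k > N_0 then |17/(k + 2)| ≤ 17/k < ε.

N_0 = 17/ε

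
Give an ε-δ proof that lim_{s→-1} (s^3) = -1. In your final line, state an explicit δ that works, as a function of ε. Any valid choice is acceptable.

δ = min(1, ε/7)

Fix ε > 0. We seek δ > 0 with 0 < |s + 1| < δ ⇒ |s^3 + 1| < ε.
Factor: s^3 + 1 = (s + 1)(s^2 - s + 1), so |s^3 + 1| = |s + 1|·|s^2 - s + 1|.
Restrict δ ≤ 1. Then |s + 1| < 1 gives |s| < 2, so by the triangle inequality |s^2 - s + 1| ≤ 2^2 + 2 + 1 = 7.
Hence |s^3 + 1| ≤ 7|s + 1|, which is < ε once |s + 1| < ε/7.
Take δ = min(1, ε/7). If 0 < |s + 1| < δ then both bounds hold and |s^3 + 1| ≤ 7|s + 1| < 7·(ε/7) = ε.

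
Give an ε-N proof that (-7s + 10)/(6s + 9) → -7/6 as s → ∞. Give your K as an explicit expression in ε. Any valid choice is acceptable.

Let ε > 0 be given. We seek K > 0 such that s > K implies |(-7s + 10)/(6s + 9) + 7/6| < ε.
(-7s + 10)/(6s + 9) + 7/6 = (6(-7s + 10) − (-7)(6s + 9)) / (6(6s + 9)) = 123/(6(6s + 9)).
For s > 0 we have 6s + 9 > 6s, so |(-7s + 10)/(6s + 9) + 7/6| = 123/(6(6s + 9)) < 123/(6·6s) = (41/12)/s.
Thus |(-7s + 10)/(6s + 9) + 7/6| < ε whenever s > (41/12)/ε.
Take K = (41/12)/ε. If s > K then |(-7s + 10)/(6s + 9) + 7/6| < (41/12)/s < ε.

K = (41/12)/ε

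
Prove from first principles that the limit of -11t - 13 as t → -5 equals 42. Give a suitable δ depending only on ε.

δ = ε/11

Let ε > 0 be given. We need δ > 0 so that 0 < |t + 5| < δ implies |(-11t - 13) − 42| < ε.
|(-11t - 13) − 42| = |-11t - 55| = 11|t + 5|.
So 11|t + 5| < ε exactly when |t + 5| < ε/11.
Take δ = ε/11. If 0 < |t + 5| < δ then |(-11t - 13) − 42| = 11|t + 5| < 11·(ε/11) = ε.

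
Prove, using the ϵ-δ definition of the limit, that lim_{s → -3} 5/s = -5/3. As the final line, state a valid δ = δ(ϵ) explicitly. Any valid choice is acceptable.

Let ϵ > 0 be given. We seek δ > 0 such that 0 < |s + 3| < δ implies |5/s + 5/3| < ϵ.
|5/s + 5/3| = 5·|-3 − s|/(3·|s|) = 5|s + 3|/(3|s|).
Restrict δ ≤ 3/2. Then |s + 3| < 3/2 gives |s| > 3/2, so 3|s| > 9/2.
Then |5/s + 5/3| < 5|s + 3|/(9/2), which is < ϵ when |s + 3| < (9/10)ϵ.
Take δ = min(3/2, (9/10)ϵ). Then 0 < |s + 3| < δ gives both |s + 3| < 3/2 and |s + 3| < (9/10)ϵ, so |5/s + 5/3| < ϵ.

δ = min(3/2, (9/10)ϵ)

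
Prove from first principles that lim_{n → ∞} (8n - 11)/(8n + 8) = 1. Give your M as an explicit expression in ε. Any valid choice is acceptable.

Let ε > 0 be given. For n ≥ 1, |(8n - 11)/(8n + 8) − 1| = |-152|/(8(8n + 8)) = 152/(8(8n + 8)).
Since 8n + 8 ≥ 8n for n ≥ 1, this is ≤ 152/(8·8n) = (19/8)/n.
So |(8n - 11)/(8n + 8) − 1| < ε whenever n > (19/8)/ε.
Take M = (19/8)/ε. If n > M then |(8n - 11)/(8n + 8) − 1| ≤ (19/8)/n < ε.

M = (19/8)/ε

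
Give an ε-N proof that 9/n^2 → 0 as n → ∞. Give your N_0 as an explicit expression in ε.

N_0 = (9/ε)^{1/2}

Fix ε > 0. For n ≥ 1, |9/n^2 − 0| = 9/n^2.
9/n^2 < ε ⇔ n^2 > 9/ε ⇔ n > (9/ε)^{1/2}.
Take N_0 = (9/ε)^{1/2}. Then n > N_0 implies 9/n^2 < ε.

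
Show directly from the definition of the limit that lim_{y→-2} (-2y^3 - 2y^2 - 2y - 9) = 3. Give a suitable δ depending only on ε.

δ = min(1, ε/30)

Let ε > 0 be given. We want δ > 0 such that 0 < |y + 2| < δ implies |(-2y^3 - 2y^2 - 2y - 9) − 3| < ε.
(-2y^3 - 2y^2 - 2y - 9) − 3 = -2y^3 - 2y^2 - 2y - 12 = (y + 2)(-2y^2 + 2y - 6).
So |(-2y^3 - 2y^2 - 2y - 9) − 3| = |y + 2|·|-2y^2 + 2y - 6|.
Require δ ≤ 1. Then |y + 2| < 1 gives |y| < 3, and by the triangle inequality |-2y^2 + 2y - 6| ≤ 2·3^2 + 2·3 + 6 = 30.
Hence |(-2y^3 - 2y^2 - 2y - 9) − 3| ≤ 30|y + 2| < ε provided |y + 2| < ε/30.
Take δ = min(1, ε/30). Then 0 < |y + 2| < δ gives both |y + 2| < 1 and |y + 2| < ε/30, so |(-2y^3 - 2y^2 - 2y - 9) − 3| < ε.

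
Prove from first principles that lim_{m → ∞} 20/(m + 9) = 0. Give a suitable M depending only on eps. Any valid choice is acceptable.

M = 20/eps

Let eps > 0 be given. For m ≥ 1, |20/(m + 9) − 0| = 20/(m + 9) ≤ 20/m.
We need 20/m < eps, i.e. m > 20/eps.
Take M = 20/eps. If m > M then |20/(m + 9)| ≤ 20/m < eps.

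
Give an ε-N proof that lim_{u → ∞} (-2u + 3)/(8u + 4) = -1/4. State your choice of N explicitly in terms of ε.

N = (1/2)/ε

Fix ε > 0. We seek N > 0 such that u > N implies |(-2u + 3)/(8u + 4) + 1/4| < ε.
(-2u + 3)/(8u + 4) + 1/4 = (8(-2u + 3) − (-2)(8u + 4)) / (8(8u + 4)) = 32/(8(8u + 4)).
For u > 0 we have 8u + 4 > 8u, so |(-2u + 3)/(8u + 4) + 1/4| = 32/(8(8u + 4)) < 32/(8·8u) = (1/2)/u.
Thus |(-2u + 3)/(8u + 4) + 1/4| < ε whenever u > (1/2)/ε.
Take N = (1/2)/ε. If u > N then |(-2u + 3)/(8u + 4) + 1/4| < (1/2)/u < ε.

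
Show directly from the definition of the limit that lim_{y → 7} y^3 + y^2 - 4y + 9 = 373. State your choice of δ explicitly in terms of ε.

δ = min(1, ε/180)

Fix ε > 0. We want δ > 0 such that 0 < |y − 7| < δ implies |(y^3 + y^2 - 4y + 9) − 373| < ε.
(y^3 + y^2 - 4y + 9) − 373 = y^3 + y^2 - 4y - 364 = (y − 7)(y^2 + 8y + 52).
So |(y^3 + y^2 - 4y + 9) − 373| = |y − 7|·|y^2 + 8y + 52|.
Assume first that |y − 7| < 1, so |y| < 8. Then |y^2 + 8y + 52| ≤ 8^2 + 8·8 + 52 = 180.
Hence |(y^3 + y^2 - 4y + 9) − 373| ≤ 180|y − 7| < ε provided |y − 7| < ε/180.
Take δ = min(1, ε/180). Then 0 < |y − 7| < δ gives both |y − 7| < 1 and |y − 7| < ε/180, so |(y^3 + y^2 - 4y + 9) − 373| < ε.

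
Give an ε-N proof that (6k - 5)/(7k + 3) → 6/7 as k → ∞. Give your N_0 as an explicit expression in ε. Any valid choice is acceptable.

Let ε > 0 be given. For k ≥ 1, |(6k - 5)/(7k + 3) − (6/7)| = |-53|/(7(7k + 3)) = 53/(7(7k + 3)).
Since 7k + 3 ≥ 7k for k ≥ 1, this is ≤ 53/(7·7k) = (53/49)/k.
So |(6k - 5)/(7k + 3) − (6/7)| < ε whenever k > (53/49)/ε.
Take N_0 = (53/49)/ε. If k > N_0 then |(6k - 5)/(7k + 3) − (6/7)| ≤ (53/49)/k < ε.

N_0 = (53/49)/ε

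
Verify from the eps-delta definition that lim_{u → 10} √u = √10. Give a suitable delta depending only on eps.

Suppose eps > 0. We want delta > 0 such that 0 < |u − 10| < delta implies |√u − √10| < eps.
Rationalise: √u − √10 = (u − 10)/(√u + √10), so |√u − √10| = |u − 10|/(√u + √10).
Restrict delta ≤ 10 so that |u − 10| < 10 forces u > 0, and then √u + √10 > √10.
Hence |√u − √10| < |u − 10|/√10, which is < eps once |u − 10| < √10·eps.
Take delta = min(10, √10·eps). If 0 < |u − 10| < delta then u > 0 and |√u − √10| < |u − 10|/√10 < eps.

delta = min(10, √10·eps)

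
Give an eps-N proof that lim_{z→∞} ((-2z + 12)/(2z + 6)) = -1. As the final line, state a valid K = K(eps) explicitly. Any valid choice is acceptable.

Suppose eps > 0. We seek K > 0 such that z > K implies |(-2z + 12)/(2z + 6) + 1| < eps.
(-2z + 12)/(2z + 6) + 1 = (2(-2z + 12) − (-2)(2z + 6)) / (2(2z + 6)) = 36/(2(2z + 6)).
For z > 0 we have 2z + 6 > 2z, so |(-2z + 12)/(2z + 6) + 1| = 36/(2(2z + 6)) < 36/(2·2z) = 9/z.
Thus |(-2z + 12)/(2z + 6) + 1| < eps whenever z > 9/eps.
Take K = 9/eps. If z > K then |(-2z + 12)/(2z + 6) + 1| < 9/z < eps.

K = 9/eps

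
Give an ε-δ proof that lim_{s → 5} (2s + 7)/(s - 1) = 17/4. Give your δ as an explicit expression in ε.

Suppose ε > 0. We want δ > 0 with 0 < |s − 5| < δ ⇒ |(2s + 7)/(s - 1) − (17/4)| < ε.
Combining over a common denominator, (2s + 7)/(s - 1) − (17/4) = [(2s + 7)·4 − 17·(s - 1)] / [4·(s - 1)] = -9(s − 5) / (4(s - 1)).
So |(2s + 7)/(s - 1) − (17/4)| = 9|s − 5| / (4·|s − 1|).
Require δ ≤ 2, so |s − 1| ≥ |4| − |s − 5| > 4 − 2 = 2.
Hence |(2s + 7)/(s - 1) − (17/4)| < 9|s − 5|/(4·2) = (9/8)|s − 5|, which is < ε once |s − 5| < (8/9)ε.
Take δ = min(2, (8/9)ε). Then 0 < |s − 5| < δ forces both bounds, so |(2s + 7)/(s - 1) − (17/4)| < ε.

δ = min(2, (8/9)ε)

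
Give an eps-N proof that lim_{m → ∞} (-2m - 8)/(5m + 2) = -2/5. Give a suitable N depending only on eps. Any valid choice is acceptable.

Suppose eps > 0. For m ≥ 1, |(-2m - 8)/(5m + 2) + 2/5| = |-36|/(5(5m + 2)) = 36/(5(5m + 2)).
Since 5m + 2 ≥ 5m for m ≥ 1, this is ≤ 36/(5·5m) = (36/25)/m.
So |(-2m - 8)/(5m + 2) + 2/5| < eps whenever m > (36/25)/eps.
Take N = (36/25)/eps. If m > N then |(-2m - 8)/(5m + 2) + 2/5| ≤ (36/25)/m < eps.

N = (36/25)/eps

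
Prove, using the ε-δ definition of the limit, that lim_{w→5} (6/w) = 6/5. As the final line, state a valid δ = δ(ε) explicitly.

δ = min(5/2, (25/12)ε)

Fix ε > 0. We seek δ > 0 such that 0 < |w − 5| < δ implies |6/w − (6/5)| < ε.
|6/w − (6/5)| = 6·|5 − w|/(5·|w|) = 6|w − 5|/(5|w|).
Require δ ≤ 5/2 so that |w| > 5 − 5/2 = 5/2, hence 5|w| > 25/2.
Then |6/w − (6/5)| < 6|w − 5|/(25/2), which is < ε when |w − 5| < (25/12)ε.
Take δ = min(5/2, (25/12)ε). Then 0 < |w − 5| < δ gives both |w − 5| < 5/2 and |w − 5| < (25/12)ε, so |6/w − (6/5)| < ε.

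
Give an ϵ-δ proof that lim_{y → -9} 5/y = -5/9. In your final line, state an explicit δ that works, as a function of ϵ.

δ = min(9/2, (81/10)ϵ)

Let ϵ > 0 be given. We seek δ > 0 such that 0 < |y + 9| < δ implies |5/y + 5/9| < ϵ.
|5/y + 5/9| = 5·|-9 − y|/(9·|y|) = 5|y + 9|/(9|y|).
Require δ ≤ 9/2 so that |y| > 9 − 9/2 = 9/2, hence 9|y| > 81/2.
Then |5/y + 5/9| < 5|y + 9|/(81/2), which is < ϵ when |y + 9| < (81/10)ϵ.
Take δ = min(9/2, (81/10)ϵ). Then 0 < |y + 9| < δ gives both |y + 9| < 9/2 and |y + 9| < (81/10)ϵ, so |5/y + 5/9| < ϵ.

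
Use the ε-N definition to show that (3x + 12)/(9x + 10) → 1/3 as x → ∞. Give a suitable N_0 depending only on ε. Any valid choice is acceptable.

N_0 = (26/27)/ε

Fix ε > 0. We seek N_0 > 0 such that x > N_0 implies |(3x + 12)/(9x + 10) − (1/3)| < ε.
(3x + 12)/(9x + 10) − (1/3) = (9(3x + 12) − 3(9x + 10)) / (9(9x + 10)) = 78/(9(9x + 10)).
For x > 0 we have 9x + 10 > 9x, so |(3x + 12)/(9x + 10) − (1/3)| = 78/(9(9x + 10)) < 78/(9·9x) = (26/27)/x.
Thus |(3x + 12)/(9x + 10) − (1/3)| < ε whenever x > (26/27)/ε.
Take N_0 = (26/27)/ε. If x > N_0 then |(3x + 12)/(9x + 10) − (1/3)| < (26/27)/x < ε.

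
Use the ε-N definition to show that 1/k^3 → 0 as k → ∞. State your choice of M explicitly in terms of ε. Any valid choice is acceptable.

Let ε > 0. For k ≥ 1, |1/k^3 − 0| = 1/k^3.
1/k^3 < ε ⇔ k^3 > 1/ε ⇔ k > (1/ε)^{1/3}.
Take M = (1/ε)^{1/3}. Then k > M implies 1/k^3 < ε.

M = (1/ε)^{1/3}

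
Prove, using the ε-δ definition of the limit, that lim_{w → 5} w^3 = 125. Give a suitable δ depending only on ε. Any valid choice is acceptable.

Fix ε > 0. We seek δ > 0 with 0 < |w − 5| < δ ⇒ |w^3 − 125| < ε.
Factor: w^3 − 125 = (w − 5)(w^2 + 5w + 25), so |w^3 − 125| = |w − 5|·|w^2 + 5w + 25|.
Restrict δ ≤ 1. Then |w − 5| < 1 gives |w| < 6, so by the triangle inequality |w^2 + 5w + 25| ≤ 6^2 + 5·6 + 25 = 91.
Hence |w^3 − 125| ≤ 91|w − 5|, which is < ε once |w − 5| < ε/91.
Take δ = min(1, ε/91). If 0 < |w − 5| < δ then both bounds hold and |w^3 − 125| ≤ 91|w − 5| < 91·(ε/91) = ε.

δ = min(1, ε/91)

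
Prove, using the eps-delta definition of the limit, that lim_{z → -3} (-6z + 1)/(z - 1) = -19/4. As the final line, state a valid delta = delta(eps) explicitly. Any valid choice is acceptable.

Let eps > 0 be given. We want delta > 0 with 0 < |z + 3| < delta ⇒ |(-6z + 1)/(z - 1) + 19/4| < eps.
Combining over a common denominator, (-6z + 1)/(z - 1) + 19/4 = [(-6z + 1)·(-4) − 19·(z - 1)] / [(-4)·(z - 1)] = 5(z + 3) / ((-4)(z - 1)).
So |(-6z + 1)/(z - 1) + 19/4| = 5|z + 3| / (4·|z − 1|).
Require delta ≤ 2, so |z − 1| ≥ |-4| − |z + 3| > 4 − 2 = 2.
Hence |(-6z + 1)/(z - 1) + 19/4| < 5|z + 3|/(4·2) = (5/8)|z + 3|, which is < eps once |z + 3| < (8/5)eps.
Take delta = min(2, (8/5)eps). Then 0 < |z + 3| < delta forces both bounds, so |(-6z + 1)/(z - 1) + 19/4| < eps.

delta = min(2, (8/5)eps)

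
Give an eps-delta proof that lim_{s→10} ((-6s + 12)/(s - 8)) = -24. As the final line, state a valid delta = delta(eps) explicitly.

Fix eps > 0. We want delta > 0 with 0 < |s − 10| < delta ⇒ |(-6s + 12)/(s - 8) + 24| < eps.
Combining over a common denominator, (-6s + 12)/(s - 8) + 24 = [(-6s + 12)·2 − (-48)·(s - 8)] / [2·(s - 8)] = 36(s − 10) / (2(s - 8)).
So |(-6s + 12)/(s - 8) + 24| = 36|s − 10| / (2·|s − 8|).
Restrict delta ≤ 1. Then |s − 10| < 1 gives |s − 8| = |(s − 10) + 2| ≥ 2 − 1 = 1.
Hence |(-6s + 12)/(s - 8) + 24| < 36|s − 10|/(2·1) = 18|s − 10|, which is < eps once |s − 10| < (1/18)eps.
Take delta = min(1, (1/18)eps). Then 0 < |s − 10| < delta forces both bounds, so |(-6s + 12)/(s - 8) + 24| < eps.

delta = min(1, (1/18)eps)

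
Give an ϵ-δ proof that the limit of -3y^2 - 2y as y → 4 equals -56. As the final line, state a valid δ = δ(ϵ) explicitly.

δ = min(2, ϵ/32)

Suppose ϵ > 0. We want δ > 0 such that 0 < |y − 4| < δ implies |(-3y^2 - 2y) + 56| < ϵ.
(-3y^2 - 2y) + 56 = -3y^2 - 2y + 56 = (y − 4)(-3y - 14).
So |(-3y^2 - 2y) + 56| = |y − 4|·|-3y - 14|.
Require δ ≤ 2. Then |y − 4| < 2 gives |y| < 6, and by the triangle inequality |-3y - 14| ≤ 3·6 + 14 = 32.
Hence |(-3y^2 - 2y) + 56| ≤ 32|y − 4| < ϵ provided |y − 4| < ϵ/32.
Take δ = min(2, ϵ/32). Then 0 < |y − 4| < δ gives both |y − 4| < 2 and |y − 4| < ϵ/32, so |(-3y^2 - 2y) + 56| < ϵ.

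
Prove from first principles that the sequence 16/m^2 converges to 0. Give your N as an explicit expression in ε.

Fix ε > 0. For m ≥ 1, |16/m^2 − 0| = 16/m^2.
16/m^2 < ε ⇔ m^2 > 16/ε ⇔ m > (16/ε)^{1/2}.
Take N = (16/ε)^{1/2}. Then m > N implies 16/m^2 < ε.

N = (16/ε)^{1/2}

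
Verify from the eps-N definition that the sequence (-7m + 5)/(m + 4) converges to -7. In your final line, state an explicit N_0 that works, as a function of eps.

Suppose eps > 0. For m ≥ 1, |(-7m + 5)/(m + 4) + 7| = |33|/((m + 4)) = 33/((m + 4)).
Since m + 4 ≥ m for m ≥ 1, this is ≤ 33/(m) = 33/m.
So |(-7m + 5)/(m + 4) + 7| < eps whenever m > 33/eps.
Take N_0 = 33/eps. If m > N_0 then |(-7m + 5)/(m + 4) + 7| ≤ 33/m < eps.

N_0 = 33/eps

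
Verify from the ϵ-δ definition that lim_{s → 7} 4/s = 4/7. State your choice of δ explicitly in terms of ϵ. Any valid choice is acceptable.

Suppose ϵ > 0. We seek δ > 0 such that 0 < |s − 7| < δ implies |4/s − (4/7)| < ϵ.
|4/s − (4/7)| = 4·|7 − s|/(7·|s|) = 4|s − 7|/(7|s|).
Restrict δ ≤ 7/2. Then |s − 7| < 7/2 gives |s| > 7/2, so 7|s| > 49/2.
Then |4/s − (4/7)| < 4|s − 7|/(49/2), which is < ϵ when |s − 7| < (49/8)ϵ.
Take δ = min(7/2, (49/8)ϵ). Then 0 < |s − 7| < δ gives both |s − 7| < 7/2 and |s − 7| < (49/8)ϵ, so |4/s − (4/7)| < ϵ.

δ = min(7/2, (49/8)ϵ)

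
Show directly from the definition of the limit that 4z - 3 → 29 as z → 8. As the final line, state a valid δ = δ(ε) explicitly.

δ = ε/4

Suppose ε > 0. We need δ > 0 so that 0 < |z − 8| < δ implies |(4z - 3) − 29| < ε.
Since (4z - 3) − 29 = 4(z − 8), we have |(4z - 3) − 29| = 4|z − 8|.
So 4|z − 8| < ε exactly when |z − 8| < ε/4.
Take δ = ε/4. If 0 < |z − 8| < δ then |(4z - 3) − 29| = 4|z − 8| < 4·(ε/4) = ε.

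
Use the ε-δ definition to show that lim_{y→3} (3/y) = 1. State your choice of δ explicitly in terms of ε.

Fix ε > 0. We seek δ > 0 such that 0 < |y − 3| < δ implies |3/y − 1| < ε.
|3/y − 1| = 3·|3 − y|/(3·|y|) = 3|y − 3|/(3|y|).
Require δ ≤ 3/2 so that |y| > 3 − 3/2 = 3/2, hence 3|y| > 9/2.
Then |3/y − 1| < 3|y − 3|/(9/2), which is < ε when |y − 3| < (3/2)ε.
Take δ = min(3/2, (3/2)ε). Then 0 < |y − 3| < δ gives both |y − 3| < 3/2 and |y − 3| < (3/2)ε, so |3/y − 1| < ε.

δ = min(3/2, (3/2)ε)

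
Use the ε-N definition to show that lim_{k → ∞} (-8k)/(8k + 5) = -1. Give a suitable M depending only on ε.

M = (5/8)/ε

Suppose ε > 0. For k ≥ 1, |(-8k)/(8k + 5) + 1| = |40|/(8(8k + 5)) = 40/(8(8k + 5)).
Since 8k + 5 ≥ 8k for k ≥ 1, this is ≤ 40/(8·8k) = (5/8)/k.
So |(-8k)/(8k + 5) + 1| < ε whenever k > (5/8)/ε.
Take M = (5/8)/ε. If k > M then |(-8k)/(8k + 5) + 1| ≤ (5/8)/k < ε.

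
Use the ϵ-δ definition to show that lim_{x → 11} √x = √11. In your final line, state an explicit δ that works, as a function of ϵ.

δ = min(11, √11·ϵ)

Suppose ϵ > 0. We want δ > 0 such that 0 < |x − 11| < δ implies |√x − √11| < ϵ.
Multiplying by the conjugate, |√x − √11| = |x − 11|/(√x + √11).
Restrict δ ≤ 11 so that |x − 11| < 11 forces x > 0, and then √x + √11 > √11.
Hence |√x − √11| < |x − 11|/√11, which is < ϵ once |x − 11| < √11·ϵ.
Take δ = min(11, √11·ϵ). If 0 < |x − 11| < δ then x > 0 and |√x − √11| < |x − 11|/√11 < ϵ.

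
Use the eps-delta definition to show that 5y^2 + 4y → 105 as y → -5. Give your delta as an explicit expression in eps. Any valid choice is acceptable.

Let eps > 0 be given. We want delta > 0 such that 0 < |y + 5| < delta implies |(5y^2 + 4y) − 105| < eps.
(5y^2 + 4y) − 105 = 5y^2 + 4y - 105 = (y + 5)(5y - 21).
So |(5y^2 + 4y) − 105| = |y + 5|·|5y - 21|.
Require delta ≤ 2. Then |y + 5| < 2 gives |y| < 7, and by the triangle inequality |5y - 21| ≤ 5·7 + 21 = 56.
Hence |(5y^2 + 4y) − 105| ≤ 56|y + 5| < eps provided |y + 5| < eps/56.
Choosing delta = min(2, eps/56) ensures both conditions, hence |(5y^2 + 4y) − 105| < eps.

delta = min(2, eps/56)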